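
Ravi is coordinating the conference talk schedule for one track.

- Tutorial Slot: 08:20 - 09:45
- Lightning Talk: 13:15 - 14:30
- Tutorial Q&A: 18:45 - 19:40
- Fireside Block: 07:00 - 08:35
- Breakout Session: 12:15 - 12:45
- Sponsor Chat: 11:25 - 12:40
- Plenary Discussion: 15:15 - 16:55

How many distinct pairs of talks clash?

Sorted by start: Fireside Block, Tutorial Slot, Sponsor Chat, Breakout Session, Lightning Talk, Plenary Discussion, Tutorial Q&A.
Tutorial Slot starts before Fireside Block ends → Fireside Block and Tutorial Slot overlap.
Sponsor Chat starts after Fireside Block ends, so Fireside Block has no further overlaps.
Sponsor Chat starts after Tutorial Slot ends, so Tutorial Slot has no further overlaps.
Breakout Session starts before Sponsor Chat ends → Sponsor Chat and Breakout Session overlap.
Lightning Talk starts after Sponsor Chat ends, so Sponsor Chat has no further overlaps.
Lightning Talk starts after Breakout Session ends, so Breakout Session has no further overlaps.
Plenary Discussion starts after Lightning Talk ends, so Lightning Talk has no further overlaps.
Tutorial Q&A starts after Plenary Discussion ends.
Overlapping pairs: Breakout Session & Sponsor Chat, Fireside Block & Tutorial Slot — 2 in total.

2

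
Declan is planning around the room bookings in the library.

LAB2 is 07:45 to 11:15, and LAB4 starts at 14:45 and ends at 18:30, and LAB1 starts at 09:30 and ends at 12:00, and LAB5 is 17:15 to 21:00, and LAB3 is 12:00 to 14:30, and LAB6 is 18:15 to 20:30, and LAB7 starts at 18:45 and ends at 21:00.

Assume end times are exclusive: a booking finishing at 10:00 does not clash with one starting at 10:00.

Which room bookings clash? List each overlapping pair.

LAB1 & LAB2, LAB4 & LAB5, LAB4 & LAB6, LAB5 & LAB6, LAB5 & LAB7, LAB6 & LAB7

Sorted by start: LAB2, LAB1, LAB3, LAB4, LAB5, LAB6, LAB7.
LAB1 starts before LAB2 ends → LAB2 and LAB1 overlap.
LAB3 starts after LAB2 ends; LAB2 is clear from here.
LAB3 starts exactly when LAB1 ends (back-to-back, no overlap); LAB1 is clear from here.
LAB4 starts after LAB3 ends; LAB3 is clear from here.
LAB5 starts before LAB4 ends → LAB4 and LAB5 overlap.
LAB6 starts before LAB4 ends → LAB4 and LAB6 overlap.
LAB7 starts after LAB4 ends.
LAB6 starts before LAB5 ends → LAB5 and LAB6 overlap.
LAB7 starts before LAB5 ends → LAB5 and LAB7 overlap.
LAB7 starts before LAB6 ends → LAB6 and LAB7 overlap.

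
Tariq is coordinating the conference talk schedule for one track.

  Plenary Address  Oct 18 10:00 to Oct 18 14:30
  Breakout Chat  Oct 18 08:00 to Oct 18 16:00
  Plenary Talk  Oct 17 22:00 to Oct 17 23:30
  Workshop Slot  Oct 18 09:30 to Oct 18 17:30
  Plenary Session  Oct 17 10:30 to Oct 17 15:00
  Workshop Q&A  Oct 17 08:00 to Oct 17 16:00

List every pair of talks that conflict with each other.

Sorted by start: Workshop Q&A, Plenary Session, Plenary Talk, Breakout Chat, Workshop Slot, Plenary Address.
Plenary Session starts before Workshop Q&A ends → Workshop Q&A and Plenary Session overlap.
Plenary Talk starts after Workshop Q&A ends; Workshop Q&A is clear from here.
Plenary Talk starts after Plenary Session ends; Plenary Session is clear from here.
Breakout Chat starts after Plenary Talk ends; Plenary Talk is clear from here.
Workshop Slot starts before Breakout Chat ends → Breakout Chat and Workshop Slot overlap.
Plenary Address starts before Breakout Chat ends → Breakout Chat and Plenary Address overlap.
Plenary Address starts before Workshop Slot ends → Workshop Slot and Plenary Address overlap.

Breakout Chat & Plenary Address, Breakout Chat & Workshop Slot, Plenary Address & Workshop Slot, Plenary Session & Workshop Q&A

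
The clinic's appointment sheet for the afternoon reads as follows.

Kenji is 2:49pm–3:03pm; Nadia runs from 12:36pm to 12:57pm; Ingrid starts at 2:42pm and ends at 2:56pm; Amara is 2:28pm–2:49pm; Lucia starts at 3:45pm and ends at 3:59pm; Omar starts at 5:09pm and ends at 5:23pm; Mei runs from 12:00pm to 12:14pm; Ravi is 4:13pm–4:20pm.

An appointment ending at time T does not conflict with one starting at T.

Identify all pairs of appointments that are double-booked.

Amara & Ingrid, Ingrid & Kenji

Two intervals overlap when each starts before the other ends.
Sorted by start: Mei, Nadia, Amara, Ingrid, Kenji, Lucia, Ravi, Omar.
Nadia starts after Mei ends — done with Mei.
Amara starts after Nadia ends — done with Nadia.
Ingrid starts before Amara ends → Amara and Ingrid overlap.
Kenji starts exactly when Amara ends (back-to-back, no overlap) — done with Amara.
Kenji starts before Ingrid ends → Ingrid and Kenji overlap.
Lucia starts after Ingrid ends — done with Ingrid.
Lucia starts after Kenji ends — done with Kenji.
Ravi starts after Lucia ends — done with Lucia.
Omar starts after Ravi ends.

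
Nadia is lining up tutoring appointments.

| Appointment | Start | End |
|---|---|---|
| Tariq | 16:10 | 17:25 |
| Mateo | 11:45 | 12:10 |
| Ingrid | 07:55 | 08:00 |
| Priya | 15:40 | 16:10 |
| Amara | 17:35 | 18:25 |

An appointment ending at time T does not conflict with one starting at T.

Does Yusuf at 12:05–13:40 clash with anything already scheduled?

Ingrid: ends 08:00 at or before Yusuf starts 12:05 → clear.
Mateo: starts 11:45 before Yusuf ends 13:40, and ends 12:10 after Yusuf starts 12:05 → overlap.
Priya: starts 15:40 at or after Yusuf ends 13:40 → clear.
Tariq: starts 16:10 at or after Yusuf ends 13:40 → clear.
Amara: starts 17:35 at or after Yusuf ends 13:40 → clear.
Yusuf overlaps Mateo.

Yes — it overlaps Mateo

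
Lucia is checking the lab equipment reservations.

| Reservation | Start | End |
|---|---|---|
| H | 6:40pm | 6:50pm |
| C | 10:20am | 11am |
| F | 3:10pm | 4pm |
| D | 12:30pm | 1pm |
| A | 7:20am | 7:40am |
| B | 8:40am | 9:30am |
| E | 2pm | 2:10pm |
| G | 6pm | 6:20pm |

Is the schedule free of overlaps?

Yes

Sorted by start: A, B, C, D, E, F, G, H.
B starts after A ends, so A has no further overlaps.
C starts after B ends, so B has no further overlaps.
D starts after C ends, so C has no further overlaps.
E starts after D ends, so D has no further overlaps.
F starts after E ends, so E has no further overlaps.
G starts after F ends, so F has no further overlaps.
H starts after G ends.
Every pair is clear; the schedule has no overlaps.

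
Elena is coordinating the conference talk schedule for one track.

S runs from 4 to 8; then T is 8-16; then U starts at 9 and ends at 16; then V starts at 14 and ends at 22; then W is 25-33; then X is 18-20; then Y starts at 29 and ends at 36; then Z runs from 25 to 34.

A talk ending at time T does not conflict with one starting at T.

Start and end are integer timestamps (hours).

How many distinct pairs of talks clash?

7

Two intervals overlap when each starts before the other ends.
Sorted by start: S, T, U, V, X, W, Z, Y.
T starts exactly when S ends (back-to-back, no overlap), so S has no further overlaps.
U starts before T ends → T and U overlap.
V starts before T ends → T and V overlap.
X starts after T ends, so T has no further overlaps.
V starts before U ends → U and V overlap.
X starts after U ends, so U has no further overlaps.
X starts before V ends → V and X overlap.
W starts after V ends, so V has no further overlaps.
W starts after X ends, so X has no further overlaps.
Z starts before W ends → W and Z overlap.
Y starts before W ends → W and Y overlap.
Y starts before Z ends → Z and Y overlap.
Overlapping pairs: T & U, T & V, U & V, V & X, W & Y, W & Z, Y & Z — 7 in total.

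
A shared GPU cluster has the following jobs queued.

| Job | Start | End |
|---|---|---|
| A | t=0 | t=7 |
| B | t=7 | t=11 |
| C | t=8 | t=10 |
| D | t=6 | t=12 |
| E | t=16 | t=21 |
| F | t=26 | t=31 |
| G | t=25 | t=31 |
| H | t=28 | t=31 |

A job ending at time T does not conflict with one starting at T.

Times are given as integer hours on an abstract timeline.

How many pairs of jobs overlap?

Sorted by start: A, D, B, C, E, G, F, H.
D starts before A ends → A and D overlap.
B starts exactly when A ends (back-to-back, no overlap), so nothing later overlaps A either.
B starts before D ends → D and B overlap.
C starts before D ends → D and C overlap.
E starts after D ends, so nothing later overlaps D either.
C starts before B ends → B and C overlap.
E starts after B ends, so nothing later overlaps B either.
E starts after C ends, so nothing later overlaps C either.
G starts after E ends, so nothing later overlaps E either.
F starts before G ends → G and F overlap.
H starts before G ends → G and H overlap.
H starts before F ends → F and H overlap.
Overlapping pairs: A & D, B & C, B & D, C & D, F & G, F & H, G & H — 7 in total.

7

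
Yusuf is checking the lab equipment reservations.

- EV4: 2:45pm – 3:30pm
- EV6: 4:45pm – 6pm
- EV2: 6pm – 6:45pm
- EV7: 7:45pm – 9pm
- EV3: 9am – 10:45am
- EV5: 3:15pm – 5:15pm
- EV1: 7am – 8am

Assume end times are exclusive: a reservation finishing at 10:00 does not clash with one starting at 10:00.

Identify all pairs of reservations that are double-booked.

Sorted by start: EV1, EV3, EV4, EV5, EV6, EV2, EV7.
EV3 starts after EV1 ends, so EV1 has no further overlaps.
EV4 starts after EV3 ends, so EV3 has no further overlaps.
EV5 starts before EV4 ends → EV4 and EV5 overlap.
EV6 starts after EV4 ends, so EV4 has no further overlaps.
EV6 starts before EV5 ends → EV5 and EV6 overlap.
EV2 starts after EV5 ends, so EV5 has no further overlaps.
EV2 starts exactly when EV6 ends (back-to-back, no overlap), so EV6 has no further overlaps.
EV7 starts after EV2 ends.

EV4 & EV5, EV5 & EV6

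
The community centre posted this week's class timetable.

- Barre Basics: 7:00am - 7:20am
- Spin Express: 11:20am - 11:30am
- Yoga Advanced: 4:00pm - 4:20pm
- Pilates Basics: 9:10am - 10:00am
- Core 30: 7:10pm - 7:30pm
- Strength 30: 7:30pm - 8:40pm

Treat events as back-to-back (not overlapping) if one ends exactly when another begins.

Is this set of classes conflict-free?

Sorted by start: Barre Basics, Pilates Basics, Spin Express, Yoga Advanced, Core 30, Strength 30.
Pilates Basics starts after Barre Basics ends; Barre Basics is clear from here.
Spin Express starts after Pilates Basics ends; Pilates Basics is clear from here.
Yoga Advanced starts after Spin Express ends; Spin Express is clear from here.
Core 30 starts after Yoga Advanced ends; Yoga Advanced is clear from here.
Strength 30 starts exactly when Core 30 ends (back-to-back, no overlap).
Every pair is clear; the schedule has no overlaps.

Yes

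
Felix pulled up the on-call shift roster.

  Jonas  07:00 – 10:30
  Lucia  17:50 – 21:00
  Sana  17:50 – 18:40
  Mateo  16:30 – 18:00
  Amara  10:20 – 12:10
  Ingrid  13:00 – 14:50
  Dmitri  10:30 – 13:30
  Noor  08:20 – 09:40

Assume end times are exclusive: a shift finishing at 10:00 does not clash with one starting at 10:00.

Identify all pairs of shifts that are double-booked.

Amara & Dmitri, Amara & Jonas, Dmitri & Ingrid, Jonas & Noor, Lucia & Mateo, Lucia & Sana, Mateo & Sana

Two intervals overlap when each starts before the other ends.
Sorted by start: Jonas, Noor, Amara, Dmitri, Ingrid, Mateo, Sana, Lucia.
Noor starts before Jonas ends → Jonas and Noor overlap.
Amara starts before Jonas ends → Jonas and Amara overlap.
Dmitri starts exactly when Jonas ends (back-to-back, no overlap) — done with Jonas.
Amara starts after Noor ends — done with Noor.
Dmitri starts before Amara ends → Amara and Dmitri overlap.
Ingrid starts after Amara ends — done with Amara.
Ingrid starts before Dmitri ends → Dmitri and Ingrid overlap.
Mateo starts after Dmitri ends — done with Dmitri.
Mateo starts after Ingrid ends — done with Ingrid.
Sana starts before Mateo ends → Mateo and Sana overlap.
Lucia starts before Mateo ends → Mateo and Lucia overlap.
Lucia starts before Sana ends → Sana and Lucia overlap.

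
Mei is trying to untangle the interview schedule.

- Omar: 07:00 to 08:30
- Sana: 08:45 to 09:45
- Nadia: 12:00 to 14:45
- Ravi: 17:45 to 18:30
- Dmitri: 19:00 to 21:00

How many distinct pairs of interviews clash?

Sorted by start: Omar, Sana, Nadia, Ravi, Dmitri.
Sana starts after Omar ends; Omar is clear from here.
Nadia starts after Sana ends; Sana is clear from here.
Ravi starts after Nadia ends; Nadia is clear from here.
Dmitri starts after Ravi ends.
No pair overlaps.

0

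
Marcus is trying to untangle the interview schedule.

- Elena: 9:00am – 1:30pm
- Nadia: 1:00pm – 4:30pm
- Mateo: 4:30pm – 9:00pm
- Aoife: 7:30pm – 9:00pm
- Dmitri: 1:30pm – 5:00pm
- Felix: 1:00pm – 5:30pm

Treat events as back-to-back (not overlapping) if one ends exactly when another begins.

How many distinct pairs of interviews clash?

8

Sorted by start: Elena, Nadia, Felix, Dmitri, Mateo, Aoife.
Nadia starts before Elena ends → Elena and Nadia overlap.
Felix starts before Elena ends → Elena and Felix overlap.
Dmitri starts exactly when Elena ends (back-to-back, no overlap), so Elena has no further overlaps.
Felix starts before Nadia ends → Nadia and Felix overlap.
Dmitri starts before Nadia ends → Nadia and Dmitri overlap.
Mateo starts exactly when Nadia ends (back-to-back, no overlap), so Nadia has no further overlaps.
Dmitri starts before Felix ends → Felix and Dmitri overlap.
Mateo starts before Felix ends → Felix and Mateo overlap.
Aoife starts after Felix ends.
Mateo starts before Dmitri ends → Dmitri and Mateo overlap.
Aoife starts after Dmitri ends.
Aoife starts before Mateo ends → Mateo and Aoife overlap.
Overlapping pairs: Aoife & Mateo, Dmitri & Felix, Dmitri & Mateo, Dmitri & Nadia, Elena & Felix, Elena & Nadia, Felix & Mateo, Felix & Nadia — 8 in total.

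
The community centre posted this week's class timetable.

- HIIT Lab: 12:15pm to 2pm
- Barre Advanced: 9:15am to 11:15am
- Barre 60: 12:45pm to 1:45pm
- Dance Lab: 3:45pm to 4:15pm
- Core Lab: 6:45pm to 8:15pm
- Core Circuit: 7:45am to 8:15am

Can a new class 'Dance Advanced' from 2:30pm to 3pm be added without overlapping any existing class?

Yes — the slot is free

Core Circuit: ends 8:15am at or before Dance Advanced starts 2:30pm → clear.
Barre Advanced: ends 11:15am at or before Dance Advanced starts 2:30pm → clear.
HIIT Lab: ends 2pm at or before Dance Advanced starts 2:30pm → clear.
Barre 60: ends 1:45pm at or before Dance Advanced starts 2:30pm → clear.
Dance Lab: starts 3:45pm at or after Dance Advanced ends 3pm → clear.
Core Lab: starts 6:45pm at or after Dance Advanced ends 3pm → clear.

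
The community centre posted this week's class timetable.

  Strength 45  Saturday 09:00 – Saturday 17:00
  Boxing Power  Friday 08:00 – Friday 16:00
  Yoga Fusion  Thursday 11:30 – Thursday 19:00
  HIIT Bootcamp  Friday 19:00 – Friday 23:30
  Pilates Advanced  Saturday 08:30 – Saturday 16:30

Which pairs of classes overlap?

Pilates Advanced & Strength 45

Check each pair: they overlap iff neither finishes before the other starts.
Sorted by start: Yoga Fusion, Boxing Power, HIIT Bootcamp, Pilates Advanced, Strength 45.
Boxing Power starts after Yoga Fusion ends — done with Yoga Fusion.
HIIT Bootcamp starts after Boxing Power ends — done with Boxing Power.
Pilates Advanced starts after HIIT Bootcamp ends — done with HIIT Bootcamp.
Strength 45 starts before Pilates Advanced ends → Pilates Advanced and Strength 45 overlap.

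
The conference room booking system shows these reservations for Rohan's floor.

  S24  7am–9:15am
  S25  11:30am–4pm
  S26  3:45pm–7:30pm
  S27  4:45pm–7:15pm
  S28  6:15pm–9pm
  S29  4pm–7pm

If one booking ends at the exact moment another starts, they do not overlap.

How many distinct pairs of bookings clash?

Sorted by start: S24, S25, S26, S29, S27, S28.
S25 starts after S24 ends, so S24 has no further overlaps.
S26 starts before S25 ends → S25 and S26 overlap.
S29 starts exactly when S25 ends (back-to-back, no overlap), so S25 has no further overlaps.
S29 starts before S26 ends → S26 and S29 overlap.
S27 starts before S26 ends → S26 and S27 overlap.
S28 starts before S26 ends → S26 and S28 overlap.
S27 starts before S29 ends → S29 and S27 overlap.
S28 starts before S29 ends → S29 and S28 overlap.
S28 starts before S27 ends → S27 and S28 overlap.
Overlapping pairs: S25 & S26, S26 & S27, S26 & S28, S26 & S29, S27 & S28, S27 & S29, S28 & S29 — 7 in total.

7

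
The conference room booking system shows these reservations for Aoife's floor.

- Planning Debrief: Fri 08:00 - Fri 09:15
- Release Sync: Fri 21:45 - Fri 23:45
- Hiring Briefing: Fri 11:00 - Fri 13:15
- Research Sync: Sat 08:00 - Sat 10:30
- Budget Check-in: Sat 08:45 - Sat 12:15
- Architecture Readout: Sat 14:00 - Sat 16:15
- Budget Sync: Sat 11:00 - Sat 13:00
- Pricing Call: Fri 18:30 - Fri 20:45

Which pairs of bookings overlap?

Two intervals overlap when each starts before the other ends.
Sorted by start: Planning Debrief, Hiring Briefing, Pricing Call, Release Sync, Research Sync, Budget Check-in, Budget Sync, Architecture Readout.
Hiring Briefing starts after Planning Debrief ends, so Planning Debrief has no further overlaps.
Pricing Call starts after Hiring Briefing ends, so Hiring Briefing has no further overlaps.
Release Sync starts after Pricing Call ends, so Pricing Call has no further overlaps.
Research Sync starts after Release Sync ends, so Release Sync has no further overlaps.
Budget Check-in starts before Research Sync ends → Research Sync and Budget Check-in overlap.
Budget Sync starts after Research Sync ends, so Research Sync has no further overlaps.
Budget Sync starts before Budget Check-in ends → Budget Check-in and Budget Sync overlap.
Architecture Readout starts after Budget Check-in ends.
Architecture Readout starts after Budget Sync ends.

Budget Check-in & Budget Sync, Budget Check-in & Research Sync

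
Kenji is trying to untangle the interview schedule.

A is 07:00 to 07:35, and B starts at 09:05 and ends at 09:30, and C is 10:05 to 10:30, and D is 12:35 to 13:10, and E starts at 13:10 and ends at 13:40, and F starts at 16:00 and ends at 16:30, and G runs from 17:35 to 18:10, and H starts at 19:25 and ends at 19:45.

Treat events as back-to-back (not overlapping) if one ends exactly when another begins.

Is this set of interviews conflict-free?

Sorted by start: A, B, C, D, E, F, G, H.
B starts after A ends; A is clear from here.
C starts after B ends; B is clear from here.
D starts after C ends; C is clear from here.
E starts exactly when D ends (back-to-back, no overlap); D is clear from here.
F starts after E ends; E is clear from here.
G starts after F ends; F is clear from here.
H starts after G ends.
Every pair is clear; the schedule has no overlaps.

Yes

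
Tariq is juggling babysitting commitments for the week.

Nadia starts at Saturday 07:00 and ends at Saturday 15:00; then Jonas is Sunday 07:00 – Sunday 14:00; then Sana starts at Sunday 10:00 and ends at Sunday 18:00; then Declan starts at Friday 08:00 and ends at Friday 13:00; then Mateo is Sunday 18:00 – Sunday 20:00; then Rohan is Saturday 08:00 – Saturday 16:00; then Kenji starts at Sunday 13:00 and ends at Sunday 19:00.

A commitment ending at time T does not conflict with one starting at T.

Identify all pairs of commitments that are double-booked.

Jonas & Kenji, Jonas & Sana, Kenji & Mateo, Kenji & Sana, Nadia & Rohan

Sorted by start: Declan, Nadia, Rohan, Jonas, Sana, Kenji, Mateo.
Nadia starts after Declan ends, so Declan has no further overlaps.
Rohan starts before Nadia ends → Nadia and Rohan overlap.
Jonas starts after Nadia ends, so Nadia has no further overlaps.
Jonas starts after Rohan ends, so Rohan has no further overlaps.
Sana starts before Jonas ends → Jonas and Sana overlap.
Kenji starts before Jonas ends → Jonas and Kenji overlap.
Mateo starts after Jonas ends.
Kenji starts before Sana ends → Sana and Kenji overlap.
Mateo starts exactly when Sana ends (back-to-back, no overlap).
Mateo starts before Kenji ends → Kenji and Mateo overlap.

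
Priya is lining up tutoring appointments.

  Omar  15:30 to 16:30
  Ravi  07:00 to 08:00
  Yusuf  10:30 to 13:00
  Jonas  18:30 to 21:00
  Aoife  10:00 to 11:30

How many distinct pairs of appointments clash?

Sorted by start: Ravi, Aoife, Yusuf, Omar, Jonas.
Aoife starts after Ravi ends; Ravi is clear from here.
Yusuf starts before Aoife ends → Aoife and Yusuf overlap.
Omar starts after Aoife ends; Aoife is clear from here.
Omar starts after Yusuf ends; Yusuf is clear from here.
Jonas starts after Omar ends.
Overlapping pairs: Aoife & Yusuf — 1 in total.

1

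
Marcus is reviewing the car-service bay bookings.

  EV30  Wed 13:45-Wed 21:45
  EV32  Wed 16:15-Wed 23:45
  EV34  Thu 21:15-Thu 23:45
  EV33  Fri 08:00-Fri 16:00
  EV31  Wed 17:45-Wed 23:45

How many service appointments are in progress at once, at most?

Sort all start/end points and keep a running count:
Wed 13:45 start EV30 → 1
Wed 16:15 start EV32 → 2
Wed 17:45 start EV31 → 3
Wed 21:45 end EV30 → 2
Wed 23:45 end EV31 → 1
Wed 23:45 end EV32 → 0
Thu 21:15 start EV34 → 1
Thu 23:45 end EV34 → 0
Fri 08:00 start EV33 → 1
Fri 16:00 end EV33 → 0
Peak is 3, at Wed 17:45 (EV30, EV31, EV32).

3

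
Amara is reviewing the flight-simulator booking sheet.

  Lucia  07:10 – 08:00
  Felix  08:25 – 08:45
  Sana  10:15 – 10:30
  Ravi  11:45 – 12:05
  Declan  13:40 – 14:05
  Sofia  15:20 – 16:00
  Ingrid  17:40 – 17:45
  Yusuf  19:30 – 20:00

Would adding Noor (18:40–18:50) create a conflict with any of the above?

No — it doesn't clash with anything

Lucia: ends 08:00 at or before Noor starts 18:40 → clear.
Felix: ends 08:45 at or before Noor starts 18:40 → clear.
Sana: ends 10:30 at or before Noor starts 18:40 → clear.
Ravi: ends 12:05 at or before Noor starts 18:40 → clear.
Declan: ends 14:05 at or before Noor starts 18:40 → clear.
Sofia: ends 16:00 at or before Noor starts 18:40 → clear.
Ingrid: ends 17:45 at or before Noor starts 18:40 → clear.
Yusuf: starts 19:30 at or after Noor ends 18:50 → clear.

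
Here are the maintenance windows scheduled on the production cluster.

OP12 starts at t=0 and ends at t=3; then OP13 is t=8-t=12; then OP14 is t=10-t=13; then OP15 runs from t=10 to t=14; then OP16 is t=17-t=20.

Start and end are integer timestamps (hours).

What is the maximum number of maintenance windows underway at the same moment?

3

Walk through starts and ends in time order (an end at T is processed before a start at T):
t=0 start OP12 → 1
t=3 end OP12 → 0
t=8 start OP13 → 1
t=10 start OP14 → 2
t=10 start OP15 → 3
t=12 end OP13 → 2
t=13 end OP14 → 1
t=14 end OP15 → 0
t=17 start OP16 → 1
t=20 end OP16 → 0
Peak is 3, at t=10 (OP13, OP14, OP15).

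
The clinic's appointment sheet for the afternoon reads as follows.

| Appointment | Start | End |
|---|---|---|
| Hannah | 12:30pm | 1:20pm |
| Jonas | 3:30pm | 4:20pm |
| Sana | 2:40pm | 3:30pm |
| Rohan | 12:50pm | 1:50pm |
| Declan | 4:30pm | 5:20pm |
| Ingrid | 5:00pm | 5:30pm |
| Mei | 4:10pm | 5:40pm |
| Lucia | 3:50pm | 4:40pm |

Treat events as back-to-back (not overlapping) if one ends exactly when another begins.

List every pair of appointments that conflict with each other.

Sorted by start: Hannah, Rohan, Sana, Jonas, Lucia, Mei, Declan, Ingrid.
Rohan starts before Hannah ends → Hannah and Rohan overlap.
Sana starts after Hannah ends, so nothing later overlaps Hannah either.
Sana starts after Rohan ends, so nothing later overlaps Rohan either.
Jonas starts exactly when Sana ends (back-to-back, no overlap), so nothing later overlaps Sana either.
Lucia starts before Jonas ends → Jonas and Lucia overlap.
Mei starts before Jonas ends → Jonas and Mei overlap.
Declan starts after Jonas ends, so nothing later overlaps Jonas either.
Mei starts before Lucia ends → Lucia and Mei overlap.
Declan starts before Lucia ends → Lucia and Declan overlap.
Ingrid starts after Lucia ends.
Declan starts before Mei ends → Mei and Declan overlap.
Ingrid starts before Mei ends → Mei and Ingrid overlap.
Ingrid starts before Declan ends → Declan and Ingrid overlap.

Declan & Ingrid, Declan & Lucia, Declan & Mei, Hannah & Rohan, Ingrid & Mei, Jonas & Lucia, Jonas & Mei, Lucia & Mei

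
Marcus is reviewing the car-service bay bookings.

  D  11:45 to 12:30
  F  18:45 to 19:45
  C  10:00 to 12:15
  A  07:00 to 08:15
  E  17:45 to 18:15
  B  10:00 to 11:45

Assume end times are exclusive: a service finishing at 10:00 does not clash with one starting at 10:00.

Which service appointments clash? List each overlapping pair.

Sorted by start: A, B, C, D, E, F.
B starts after A ends, so nothing later overlaps A either.
C starts before B ends → B and C overlap.
D starts exactly when B ends (back-to-back, no overlap), so nothing later overlaps B either.
D starts before C ends → C and D overlap.
E starts after C ends, so nothing later overlaps C either.
E starts after D ends, so nothing later overlaps D either.
F starts after E ends.

B & C, C & D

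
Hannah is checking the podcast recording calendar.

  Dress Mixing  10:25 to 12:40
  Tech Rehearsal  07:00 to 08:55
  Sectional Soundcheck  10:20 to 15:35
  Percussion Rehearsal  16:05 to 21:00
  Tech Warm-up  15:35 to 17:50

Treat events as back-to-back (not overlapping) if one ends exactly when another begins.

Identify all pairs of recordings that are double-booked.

Sorted by start: Tech Rehearsal, Sectional Soundcheck, Dress Mixing, Tech Warm-up, Percussion Rehearsal.
Sectional Soundcheck starts after Tech Rehearsal ends, so nothing later overlaps Tech Rehearsal either.
Dress Mixing starts before Sectional Soundcheck ends → Sectional Soundcheck and Dress Mixing overlap.
Tech Warm-up starts exactly when Sectional Soundcheck ends (back-to-back, no overlap), so nothing later overlaps Sectional Soundcheck either.
Tech Warm-up starts after Dress Mixing ends, so nothing later overlaps Dress Mixing either.
Percussion Rehearsal starts before Tech Warm-up ends → Tech Warm-up and Percussion Rehearsal overlap.

Dress Mixing & Sectional Soundcheck, Percussion Rehearsal & Tech Warm-up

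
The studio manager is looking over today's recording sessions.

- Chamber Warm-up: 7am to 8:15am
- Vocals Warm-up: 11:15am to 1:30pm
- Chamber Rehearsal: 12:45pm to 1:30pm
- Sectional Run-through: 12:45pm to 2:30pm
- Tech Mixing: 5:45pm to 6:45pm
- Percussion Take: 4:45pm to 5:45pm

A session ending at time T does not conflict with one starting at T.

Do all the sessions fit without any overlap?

No

Sorted by start: Chamber Warm-up, Vocals Warm-up, Chamber Rehearsal, Sectional Run-through, Percussion Take, Tech Mixing.
Vocals Warm-up starts after Chamber Warm-up ends, so Chamber Warm-up has no further overlaps.
Chamber Rehearsal starts before Vocals Warm-up ends → Vocals Warm-up and Chamber Rehearsal overlap.
That's a conflict, so the schedule is not conflict-free.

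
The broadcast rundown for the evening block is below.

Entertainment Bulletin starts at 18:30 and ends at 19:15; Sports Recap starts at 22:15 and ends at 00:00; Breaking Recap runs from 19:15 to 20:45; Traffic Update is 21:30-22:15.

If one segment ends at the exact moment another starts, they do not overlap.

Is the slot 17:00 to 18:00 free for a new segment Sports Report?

Yes — the slot is free

Entertainment Bulletin: starts 18:30 at or after Sports Report ends 18:00 → clear.
Breaking Recap: starts 19:15 at or after Sports Report ends 18:00 → clear.
Traffic Update: starts 21:30 at or after Sports Report ends 18:00 → clear.
Sports Recap: starts 22:15 at or after Sports Report ends 18:00 → clear.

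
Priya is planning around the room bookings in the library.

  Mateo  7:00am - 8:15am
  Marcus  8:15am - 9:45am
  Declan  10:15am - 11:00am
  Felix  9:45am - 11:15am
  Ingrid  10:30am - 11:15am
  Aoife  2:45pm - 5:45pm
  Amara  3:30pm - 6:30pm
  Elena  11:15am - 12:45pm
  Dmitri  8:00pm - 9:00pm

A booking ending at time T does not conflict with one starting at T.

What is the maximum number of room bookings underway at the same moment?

3

Sweep the timeline, counting +1 at each start and −1 at each end (ends before starts at a tie):
7:00am start Mateo → 1
8:15am end Mateo → 0
8:15am start Marcus → 1
9:45am end Marcus → 0
9:45am start Felix → 1
10:15am start Declan → 2
10:30am start Ingrid → 3
11:00am end Declan → 2
11:15am end Felix → 1
11:15am end Ingrid → 0
11:15am start Elena → 1
12:45pm end Elena → 0
2:45pm start Aoife → 1
3:30pm start Amara → 2
5:45pm end Aoife → 1
6:30pm end Amara → 0
8:00pm start Dmitri → 1
9:00pm end Dmitri → 0
Peak is 3, at 10:30am (Declan, Felix, Ingrid).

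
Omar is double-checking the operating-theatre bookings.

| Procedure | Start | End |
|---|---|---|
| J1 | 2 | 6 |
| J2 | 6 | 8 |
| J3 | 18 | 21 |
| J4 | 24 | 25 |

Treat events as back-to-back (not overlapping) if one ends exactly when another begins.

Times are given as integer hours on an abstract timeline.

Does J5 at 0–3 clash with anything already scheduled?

J1: starts 2 before J5 ends 3, and ends 6 after J5 starts 0 → overlap.
J2: starts 6 at or after J5 ends 3 → clear.
J3: starts 18 at or after J5 ends 3 → clear.
J4: starts 24 at or after J5 ends 3 → clear.
J5 overlaps J1.

Yes — it overlaps J1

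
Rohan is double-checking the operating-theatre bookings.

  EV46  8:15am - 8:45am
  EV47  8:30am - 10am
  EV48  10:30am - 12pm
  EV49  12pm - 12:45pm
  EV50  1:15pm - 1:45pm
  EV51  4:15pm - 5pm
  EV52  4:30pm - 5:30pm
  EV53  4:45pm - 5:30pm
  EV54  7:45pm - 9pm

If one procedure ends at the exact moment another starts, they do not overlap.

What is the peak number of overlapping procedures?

Sort all start/end points and keep a running count:
8:15am start EV46 → 1
8:30am start EV47 → 2
8:45am end EV46 → 1
10am end EV47 → 0
10:30am start EV48 → 1
12pm end EV48 → 0
12pm start EV49 → 1
12:45pm end EV49 → 0
1:15pm start EV50 → 1
1:45pm end EV50 → 0
4:15pm start EV51 → 1
4:30pm start EV52 → 2
4:45pm start EV53 → 3
5pm end EV51 → 2
5:30pm end EV52 → 1
5:30pm end EV53 → 0
7:45pm start EV54 → 1
9pm end EV54 → 0
Peak is 3, at 4:45pm (EV51, EV52, EV53).

3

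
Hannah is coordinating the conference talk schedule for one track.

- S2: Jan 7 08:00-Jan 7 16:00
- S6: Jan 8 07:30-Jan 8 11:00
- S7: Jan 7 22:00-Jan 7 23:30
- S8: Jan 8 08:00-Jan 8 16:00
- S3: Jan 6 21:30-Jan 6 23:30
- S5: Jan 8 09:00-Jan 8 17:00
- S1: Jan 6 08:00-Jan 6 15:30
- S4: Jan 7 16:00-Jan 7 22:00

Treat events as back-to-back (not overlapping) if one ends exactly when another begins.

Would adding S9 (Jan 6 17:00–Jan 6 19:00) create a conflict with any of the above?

No — it doesn't clash with anything

S1: ends Jan 6 15:30 at or before S9 starts Jan 6 17:00 → clear.
S3: starts Jan 6 21:30 at or after S9 ends Jan 6 19:00 → clear.
S2: starts Jan 7 08:00 at or after S9 ends Jan 6 19:00 → clear.
S4: starts Jan 7 16:00 at or after S9 ends Jan 6 19:00 → clear.
S7: starts Jan 7 22:00 at or after S9 ends Jan 6 19:00 → clear.
S6: starts Jan 8 07:30 at or after S9 ends Jan 6 19:00 → clear.
S8: starts Jan 8 08:00 at or after S9 ends Jan 6 19:00 → clear.
S5: starts Jan 8 09:00 at or after S9 ends Jan 6 19:00 → clear.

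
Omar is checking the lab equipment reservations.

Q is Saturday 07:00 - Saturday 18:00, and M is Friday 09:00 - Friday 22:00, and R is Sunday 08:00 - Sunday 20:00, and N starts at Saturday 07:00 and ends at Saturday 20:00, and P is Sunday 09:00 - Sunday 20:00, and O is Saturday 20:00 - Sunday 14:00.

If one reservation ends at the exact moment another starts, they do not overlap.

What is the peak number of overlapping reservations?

Sweep the timeline, counting +1 at each start and −1 at each end (ends before starts at a tie):
Friday 09:00 start M → 1
Friday 22:00 end M → 0
Saturday 07:00 start N → 1
Saturday 07:00 start Q → 2
Saturday 18:00 end Q → 1
Saturday 20:00 end N → 0
Saturday 20:00 start O → 1
Sunday 08:00 start R → 2
Sunday 09:00 start P → 3
Sunday 14:00 end O → 2
Sunday 20:00 end P → 1
Sunday 20:00 end R → 0
Peak is 3, at Sunday 09:00 (O, P, R).

3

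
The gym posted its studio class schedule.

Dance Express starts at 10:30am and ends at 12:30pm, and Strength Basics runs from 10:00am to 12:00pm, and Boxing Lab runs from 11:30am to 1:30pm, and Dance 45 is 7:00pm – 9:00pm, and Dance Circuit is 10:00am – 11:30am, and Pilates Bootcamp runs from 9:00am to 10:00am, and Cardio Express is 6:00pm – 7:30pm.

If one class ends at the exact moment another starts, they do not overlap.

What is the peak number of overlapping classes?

3

Walk through starts and ends in time order (an end at T is processed before a start at T):
9:00am start Pilates Bootcamp → 1
10:00am end Pilates Bootcamp → 0
10:00am start Dance Circuit → 1
10:00am start Strength Basics → 2
10:30am start Dance Express → 3
11:30am end Dance Circuit → 2
11:30am start Boxing Lab → 3
12:00pm end Strength Basics → 2
12:30pm end Dance Express → 1
1:30pm end Boxing Lab → 0
6:00pm start Cardio Express → 1
7:00pm start Dance 45 → 2
7:30pm end Cardio Express → 1
9:00pm end Dance 45 → 0
Peak is 3, at 10:30am (Dance Circuit, Dance Express, Strength Basics).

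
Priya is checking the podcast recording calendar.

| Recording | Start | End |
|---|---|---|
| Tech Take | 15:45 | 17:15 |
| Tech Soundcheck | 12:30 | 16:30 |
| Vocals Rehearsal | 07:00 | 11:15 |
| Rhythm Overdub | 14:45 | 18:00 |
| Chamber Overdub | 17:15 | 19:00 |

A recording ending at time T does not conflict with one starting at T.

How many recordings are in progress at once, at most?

3

Sweep the timeline, counting +1 at each start and −1 at each end (ends before starts at a tie):
07:00 start Vocals Rehearsal → 1
11:15 end Vocals Rehearsal → 0
12:30 start Tech Soundcheck → 1
14:45 start Rhythm Overdub → 2
15:45 start Tech Take → 3
16:30 end Tech Soundcheck → 2
17:15 end Tech Take → 1
17:15 start Chamber Overdub → 2
18:00 end Rhythm Overdub → 1
19:00 end Chamber Overdub → 0
Peak is 3, at 15:45 (Rhythm Overdub, Tech Soundcheck, Tech Take).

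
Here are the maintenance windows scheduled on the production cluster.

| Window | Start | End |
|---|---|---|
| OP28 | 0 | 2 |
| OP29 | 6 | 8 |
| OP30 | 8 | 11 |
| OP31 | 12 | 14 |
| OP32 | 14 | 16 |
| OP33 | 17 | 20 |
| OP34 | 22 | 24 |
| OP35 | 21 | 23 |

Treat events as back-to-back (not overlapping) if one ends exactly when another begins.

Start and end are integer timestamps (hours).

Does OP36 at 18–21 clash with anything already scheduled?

OP28: ends 2 at or before OP36 starts 18 → clear.
OP29: ends 8 at or before OP36 starts 18 → clear.
OP30: ends 11 at or before OP36 starts 18 → clear.
OP31: ends 14 at or before OP36 starts 18 → clear.
OP32: ends 16 at or before OP36 starts 18 → clear.
OP33: starts 17 before OP36 ends 21, and ends 20 after OP36 starts 18 → overlap.
OP35: starts 21 at or after OP36 ends 21 → clear.
OP34: starts 22 at or after OP36 ends 21 → clear.
OP36 overlaps OP33.

Yes — it overlaps OP33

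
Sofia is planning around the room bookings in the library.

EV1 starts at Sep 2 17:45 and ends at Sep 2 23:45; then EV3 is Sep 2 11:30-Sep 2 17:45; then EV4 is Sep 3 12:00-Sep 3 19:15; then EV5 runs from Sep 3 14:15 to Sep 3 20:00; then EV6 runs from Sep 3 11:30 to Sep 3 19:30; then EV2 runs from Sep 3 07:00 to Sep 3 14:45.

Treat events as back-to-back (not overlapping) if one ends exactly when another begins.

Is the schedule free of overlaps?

No

Check each pair: they overlap iff neither finishes before the other starts.
Sorted by start: EV3, EV1, EV2, EV6, EV4, EV5.
EV1 starts exactly when EV3 ends (back-to-back, no overlap); EV3 is clear from here.
EV2 starts after EV1 ends; EV1 is clear from here.
EV6 starts before EV2 ends → EV2 and EV6 overlap.
That's a conflict, so the schedule is not conflict-free.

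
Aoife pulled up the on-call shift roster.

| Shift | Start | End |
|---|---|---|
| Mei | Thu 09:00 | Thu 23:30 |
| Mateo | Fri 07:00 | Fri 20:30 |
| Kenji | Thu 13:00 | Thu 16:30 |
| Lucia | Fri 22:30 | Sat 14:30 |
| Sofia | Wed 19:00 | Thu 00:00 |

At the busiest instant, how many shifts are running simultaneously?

2

Walk through starts and ends in time order (an end at T is processed before a start at T):
Wed 19:00 start Sofia → 1
Thu 00:00 end Sofia → 0
Thu 09:00 start Mei → 1
Thu 13:00 start Kenji → 2
Thu 16:30 end Kenji → 1
Thu 23:30 end Mei → 0
Fri 07:00 start Mateo → 1
Fri 20:30 end Mateo → 0
Fri 22:30 start Lucia → 1
Sat 14:30 end Lucia → 0
Peak is 2, at Thu 13:00 (Kenji, Mei).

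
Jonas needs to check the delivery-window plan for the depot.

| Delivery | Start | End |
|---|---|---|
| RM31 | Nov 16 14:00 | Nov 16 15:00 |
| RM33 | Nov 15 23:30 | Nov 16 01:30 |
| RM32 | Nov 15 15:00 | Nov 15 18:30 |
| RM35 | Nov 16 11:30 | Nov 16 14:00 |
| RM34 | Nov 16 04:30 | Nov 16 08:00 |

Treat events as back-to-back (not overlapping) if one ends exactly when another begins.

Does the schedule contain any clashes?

No

Two intervals overlap when each starts before the other ends.
Sorted by start: RM32, RM33, RM34, RM35, RM31.
RM33 starts after RM32 ends, so nothing later overlaps RM32 either.
RM34 starts after RM33 ends, so nothing later overlaps RM33 either.
RM35 starts after RM34 ends, so nothing later overlaps RM34 either.
RM31 starts exactly when RM35 ends (back-to-back, no overlap).
Every pair is clear; the schedule has no overlaps.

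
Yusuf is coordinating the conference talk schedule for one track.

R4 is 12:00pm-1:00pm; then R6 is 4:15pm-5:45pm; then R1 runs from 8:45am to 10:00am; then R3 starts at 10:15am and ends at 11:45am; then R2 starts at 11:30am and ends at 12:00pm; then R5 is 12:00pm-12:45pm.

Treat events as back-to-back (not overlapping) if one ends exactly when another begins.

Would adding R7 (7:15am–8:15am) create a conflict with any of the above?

R1: starts 8:45am at or after R7 ends 8:15am → clear.
R3: starts 10:15am at or after R7 ends 8:15am → clear.
R2: starts 11:30am at or after R7 ends 8:15am → clear.
R4: starts 12:00pm at or after R7 ends 8:15am → clear.
R5: starts 12:00pm at or after R7 ends 8:15am → clear.
R6: starts 4:15pm at or after R7 ends 8:15am → clear.

No — it doesn't clash with anything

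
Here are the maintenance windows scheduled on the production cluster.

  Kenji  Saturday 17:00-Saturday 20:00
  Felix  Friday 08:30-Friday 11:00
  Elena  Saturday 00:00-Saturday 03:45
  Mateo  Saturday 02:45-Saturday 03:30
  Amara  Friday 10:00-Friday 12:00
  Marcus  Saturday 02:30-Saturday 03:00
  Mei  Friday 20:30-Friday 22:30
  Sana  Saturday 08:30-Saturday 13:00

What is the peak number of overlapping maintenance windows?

Sweep the timeline, counting +1 at each start and −1 at each end (ends before starts at a tie):
Friday 08:30 start Felix → 1
Friday 10:00 start Amara → 2
Friday 11:00 end Felix → 1
Friday 12:00 end Amara → 0
Friday 20:30 start Mei → 1
Friday 22:30 end Mei → 0
Saturday 00:00 start Elena → 1
Saturday 02:30 start Marcus → 2
Saturday 02:45 start Mateo → 3
Saturday 03:00 end Marcus → 2
Saturday 03:30 end Mateo → 1
Saturday 03:45 end Elena → 0
Saturday 08:30 start Sana → 1
Saturday 13:00 end Sana → 0
Saturday 17:00 start Kenji → 1
Saturday 20:00 end Kenji → 0
Peak is 3, at Saturday 02:45 (Elena, Marcus, Mateo).

3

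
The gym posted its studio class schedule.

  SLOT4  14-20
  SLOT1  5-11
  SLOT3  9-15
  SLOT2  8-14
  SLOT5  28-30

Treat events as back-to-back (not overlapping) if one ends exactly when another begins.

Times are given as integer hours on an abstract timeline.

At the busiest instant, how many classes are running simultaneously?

3

Walk through starts and ends in time order (an end at T is processed before a start at T):
5 start SLOT1 → 1
8 start SLOT2 → 2
9 start SLOT3 → 3
11 end SLOT1 → 2
14 end SLOT2 → 1
14 start SLOT4 → 2
15 end SLOT3 → 1
20 end SLOT4 → 0
28 start SLOT5 → 1
30 end SLOT5 → 0
Peak is 3, at 9 (SLOT1, SLOT2, SLOT3).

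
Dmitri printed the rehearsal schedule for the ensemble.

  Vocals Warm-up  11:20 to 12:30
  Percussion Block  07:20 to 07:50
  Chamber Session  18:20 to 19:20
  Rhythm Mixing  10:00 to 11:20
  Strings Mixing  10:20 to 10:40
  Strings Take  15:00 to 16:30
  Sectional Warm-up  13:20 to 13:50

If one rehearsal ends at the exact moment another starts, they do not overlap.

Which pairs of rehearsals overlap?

Rhythm Mixing & Strings Mixing

Sorted by start: Percussion Block, Rhythm Mixing, Strings Mixing, Vocals Warm-up, Sectional Warm-up, Strings Take, Chamber Session.
Rhythm Mixing starts after Percussion Block ends — done with Percussion Block.
Strings Mixing starts before Rhythm Mixing ends → Rhythm Mixing and Strings Mixing overlap.
Vocals Warm-up starts exactly when Rhythm Mixing ends (back-to-back, no overlap) — done with Rhythm Mixing.
Vocals Warm-up starts after Strings Mixing ends — done with Strings Mixing.
Sectional Warm-up starts after Vocals Warm-up ends — done with Vocals Warm-up.
Strings Take starts after Sectional Warm-up ends — done with Sectional Warm-up.
Chamber Session starts after Strings Take ends.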